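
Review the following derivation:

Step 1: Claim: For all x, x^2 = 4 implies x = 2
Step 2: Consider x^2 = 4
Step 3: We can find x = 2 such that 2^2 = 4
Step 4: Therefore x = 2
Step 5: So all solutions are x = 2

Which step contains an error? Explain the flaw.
Step 4: Therefore x = 2

Step 4 incorrectly concludes that x = 2 is the only solution. The proof shows that x = 2 is A solution (existence), but does not show it is the ONLY solution (uniqueness). In fact, x = -2 is also a solution since (-2)^2 = 4. Finding one solution doesn't prove there are no others.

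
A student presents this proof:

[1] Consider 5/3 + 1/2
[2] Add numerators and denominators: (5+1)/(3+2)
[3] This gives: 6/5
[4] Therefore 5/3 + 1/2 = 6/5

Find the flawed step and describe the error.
Step 2: Add numerators and denominators: (5+1)/(3+2)

Step 2 incorrectly adds fractions by separately adding numerators and denominators. This is wrong. The correct method requires a common denominator: 5/3 + 1/2 = (5×2 + 1×3)/(3×2) = 13/6 = 13/6. The method used gives 6/5, which is different.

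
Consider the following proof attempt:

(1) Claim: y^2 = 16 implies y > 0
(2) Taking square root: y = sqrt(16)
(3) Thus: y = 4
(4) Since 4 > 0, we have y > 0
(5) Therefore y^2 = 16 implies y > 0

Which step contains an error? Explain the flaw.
Step 2: Taking square root: y = sqrt(16)

Step 2 takes the square root and assumes the positive root only. The equation y^2 = 16 actually has two solutions: y = 4 and y = -4. The proof silently assumes y > 0 without justification, then uses this assumption to conclude y > 0, which is circular. The counterexample y = -4 shows the claim is false.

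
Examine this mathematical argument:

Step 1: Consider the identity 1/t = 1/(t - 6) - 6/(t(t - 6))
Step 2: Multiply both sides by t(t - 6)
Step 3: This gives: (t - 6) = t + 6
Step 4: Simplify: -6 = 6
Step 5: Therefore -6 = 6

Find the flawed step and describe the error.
Step 3: This gives: (t - 6) = t + 6

Step 3 makes a sign error when clearing denominators. Multiplying -6/(t(t - 6)) by t(t - 6) gives -6, not +6. The correct result is (t - 6) = t - 6, which is trivially true, not (t - 6) = t + 6. (Step 1 is a valid identity: 1/(t - 6) - 6/(t(t - 6)) = (t - 6)/(t(t - 6)) = 1/t.)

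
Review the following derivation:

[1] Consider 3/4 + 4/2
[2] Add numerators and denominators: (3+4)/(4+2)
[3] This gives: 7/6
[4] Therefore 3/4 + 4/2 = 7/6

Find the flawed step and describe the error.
Step 2: Add numerators and denominators: (3+4)/(4+2)

Step 2 incorrectly adds fractions by separately adding numerators and denominators. This is wrong. The correct method requires a common denominator: 3/4 + 4/2 = (3×2 + 4×4)/(4×2) = 22/8 = 11/4. The method used gives 7/6, which is different.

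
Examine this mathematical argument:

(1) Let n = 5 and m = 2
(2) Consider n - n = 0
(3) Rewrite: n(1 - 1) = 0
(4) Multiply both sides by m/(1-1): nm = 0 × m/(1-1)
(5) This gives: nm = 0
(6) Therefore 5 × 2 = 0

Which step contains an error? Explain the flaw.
Step 4: Multiply both sides by m/(1-1): nm = 0 × m/(1-1)

Step 4 multiplies both sides by m/(1-1). However, 1-1 = 0, so this is multiplication by m/0, which is undefined. We cannot multiply by an undefined expression.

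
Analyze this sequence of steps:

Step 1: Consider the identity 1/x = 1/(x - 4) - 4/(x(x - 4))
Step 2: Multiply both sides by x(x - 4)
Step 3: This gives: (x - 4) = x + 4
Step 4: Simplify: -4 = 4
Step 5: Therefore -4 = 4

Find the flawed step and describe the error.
Step 3: This gives: (x - 4) = x + 4

Step 3 makes a sign error when clearing denominators. Multiplying -4/(x(x - 4)) by x(x - 4) gives -4, not +4. The correct result is (x - 4) = x - 4, which is trivially true, not (x - 4) = x + 4. (Step 1 is a valid identity: 1/(x - 4) - 4/(x(x - 4)) = (x - 4)/(x(x - 4)) = 1/x.)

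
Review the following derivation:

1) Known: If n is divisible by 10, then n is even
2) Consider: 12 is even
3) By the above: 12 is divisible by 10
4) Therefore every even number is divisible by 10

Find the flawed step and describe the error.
Step 3: By the above: 12 is divisible by 10

Step 3 commits the fallacy of affirming the consequent. The known fact 'divisible by 10 → even' does NOT imply 'even → divisible by 10'. That would be the converse, which is false. For example, 12 is even but 12 ÷ 10 = 1.20, which is not an integer.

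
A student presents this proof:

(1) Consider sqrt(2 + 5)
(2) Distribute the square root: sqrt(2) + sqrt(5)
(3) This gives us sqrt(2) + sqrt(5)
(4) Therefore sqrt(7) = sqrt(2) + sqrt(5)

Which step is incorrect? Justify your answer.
Step 2: Distribute the square root: sqrt(2) + sqrt(5)

Step 2 incorrectly 'distributes' the square root over addition. The square root function does not distribute: sqrt(a + b) ≠ sqrt(a) + sqrt(b). In fact, sqrt(2 + 5) = sqrt(7) ≈ 2.6458, while sqrt(2) + sqrt(5) ≈ 3.6503.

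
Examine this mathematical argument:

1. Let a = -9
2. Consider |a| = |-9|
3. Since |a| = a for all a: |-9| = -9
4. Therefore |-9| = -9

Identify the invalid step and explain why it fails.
Step 3: Since |a| = a for all a: |-9| = -9

Step 3 incorrectly states that |a| = a for all a. The correct definition is |a| = a when a >= 0, and |a| = -a when a < 0. Since -9 < 0, we have |-9| = -(-9) = 9, not -9.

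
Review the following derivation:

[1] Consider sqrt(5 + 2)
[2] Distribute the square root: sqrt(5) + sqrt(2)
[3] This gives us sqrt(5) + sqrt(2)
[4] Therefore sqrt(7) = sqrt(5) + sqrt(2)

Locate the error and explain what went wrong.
Step 2: Distribute the square root: sqrt(5) + sqrt(2)

Step 2 incorrectly 'distributes' the square root over addition. The square root function does not distribute: sqrt(a + b) ≠ sqrt(a) + sqrt(b). In fact, sqrt(5 + 2) = sqrt(7) ≈ 2.6458, while sqrt(5) + sqrt(2) ≈ 3.6503.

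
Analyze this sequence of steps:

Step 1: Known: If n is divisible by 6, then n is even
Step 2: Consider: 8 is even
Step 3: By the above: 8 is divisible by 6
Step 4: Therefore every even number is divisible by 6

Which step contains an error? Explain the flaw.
Step 3: By the above: 8 is divisible by 6

Step 3 commits the fallacy of affirming the consequent. The known fact 'divisible by 6 → even' does NOT imply 'even → divisible by 6'. That would be the converse, which is false. For example, 8 is even but 8 ÷ 6 = 1.33, which is not an integer.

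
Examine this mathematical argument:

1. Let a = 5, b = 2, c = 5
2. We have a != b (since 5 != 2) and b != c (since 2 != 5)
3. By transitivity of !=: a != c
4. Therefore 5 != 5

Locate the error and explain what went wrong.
Step 3: By transitivity of !=: a != c

Step 3 incorrectly applies transitivity to the '!=' relation. Transitivity states: if a R b and b R c, then a R c. However, '!=' is not transitive. Counterexample: 5 != 2 and 2 != 5, but 5 = 5 (both equal 5). Transitivity holds for relations like <, <=, =, but not for !=.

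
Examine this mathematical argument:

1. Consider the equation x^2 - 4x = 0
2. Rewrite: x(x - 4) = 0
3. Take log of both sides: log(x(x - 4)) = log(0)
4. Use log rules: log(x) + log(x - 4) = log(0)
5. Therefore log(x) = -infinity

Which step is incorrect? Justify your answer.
Step 3: Take log of both sides: log(x(x - 4)) = log(0)

Step 3 takes the logarithm of both sides, resulting in log(0) on the right side. The logarithm is only defined for positive numbers; log(0) is undefined (approaches negative infinity). This operation is invalid.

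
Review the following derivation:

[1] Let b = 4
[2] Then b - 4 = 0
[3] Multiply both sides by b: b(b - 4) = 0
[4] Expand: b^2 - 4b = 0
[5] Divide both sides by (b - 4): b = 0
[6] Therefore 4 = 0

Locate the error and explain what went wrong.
Step 5: Divide both sides by (b - 4): b = 0

Step 5 divides both sides by (b - 4). However, since b = 4, we have (b - 4) = 0. Division by zero is undefined, making this step invalid.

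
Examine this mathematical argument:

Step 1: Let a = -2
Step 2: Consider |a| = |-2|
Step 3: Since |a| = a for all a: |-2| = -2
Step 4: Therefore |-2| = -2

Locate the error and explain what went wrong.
Step 3: Since |a| = a for all a: |-2| = -2

Step 3 incorrectly states that |a| = a for all a. The correct definition is |a| = a when a >= 0, and |a| = -a when a < 0. Since -2 < 0, we have |-2| = -(-2) = 2, not -2.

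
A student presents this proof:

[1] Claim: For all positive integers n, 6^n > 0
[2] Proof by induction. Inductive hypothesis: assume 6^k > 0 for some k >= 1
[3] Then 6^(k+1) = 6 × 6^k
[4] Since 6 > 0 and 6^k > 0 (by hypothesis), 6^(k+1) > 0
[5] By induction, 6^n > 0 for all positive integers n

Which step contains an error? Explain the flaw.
Step 5: By induction, 6^n > 0 for all positive integers n

Step 5 concludes the proof by induction, but no base case was ever established. A valid induction proof requires: (1) a base case proving 6^1 > 0, and (2) an inductive step showing IF 6^k > 0 THEN 6^(k+1) > 0. Steps 2-4 correctly establish the inductive step, but without the base case the conclusion in step 5 does not follow.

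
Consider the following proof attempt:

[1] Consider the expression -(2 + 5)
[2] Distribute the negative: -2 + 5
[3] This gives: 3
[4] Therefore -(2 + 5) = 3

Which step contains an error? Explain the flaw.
Step 2: Distribute the negative: -2 + 5

Step 2 incorrectly distributes the negative sign. The correct distribution is -(2 + 5) = -2 - 5 = -7. The negative must be applied to both terms, not just the first. The error treats -(2 + 5) as -2 + 5, which equals 3 instead of -7.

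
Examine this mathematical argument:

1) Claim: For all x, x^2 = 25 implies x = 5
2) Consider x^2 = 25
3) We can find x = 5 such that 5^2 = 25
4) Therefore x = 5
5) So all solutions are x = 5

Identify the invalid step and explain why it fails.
Step 4: Therefore x = 5

Step 4 incorrectly concludes that x = 5 is the only solution. The proof shows that x = 5 is A solution (existence), but does not show it is the ONLY solution (uniqueness). In fact, x = -5 is also a solution since (-5)^2 = 25. Finding one solution doesn't prove there are no others.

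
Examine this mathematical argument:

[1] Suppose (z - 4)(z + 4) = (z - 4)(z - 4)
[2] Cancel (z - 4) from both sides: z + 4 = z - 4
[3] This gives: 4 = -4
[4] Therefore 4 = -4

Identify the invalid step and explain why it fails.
Step 2: Cancel (z - 4) from both sides: z + 4 = z - 4

Step 2 cancels (z - 4) from both sides. This is only valid if (z - 4) ≠ 0, i.e., z ≠ 4. When z = 4, both sides equal zero regardless of the other factors. The correct approach requires considering z = 4 as a separate case.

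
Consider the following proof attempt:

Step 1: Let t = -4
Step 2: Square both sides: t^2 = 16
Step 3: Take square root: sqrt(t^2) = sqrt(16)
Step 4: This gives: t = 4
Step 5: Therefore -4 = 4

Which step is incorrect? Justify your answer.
Step 4: This gives: t = 4

Step 4 incorrectly states that sqrt(t^2) = t. The correct identity is sqrt(t^2) = |t|. Since t = -4 < 0, we have sqrt(t^2) = |-4| = 4, not t = -4.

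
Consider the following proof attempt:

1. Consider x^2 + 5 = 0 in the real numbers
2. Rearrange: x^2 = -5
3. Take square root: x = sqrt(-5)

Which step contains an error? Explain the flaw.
Step 3: Take square root: x = sqrt(-5)

Step 3 takes the square root of -5, which is negative. In the real number system, the square root of a negative number is undefined. The equation x^2 + 5 = 0 has no real solutions. Square roots of negative numbers only exist in the complex numbers.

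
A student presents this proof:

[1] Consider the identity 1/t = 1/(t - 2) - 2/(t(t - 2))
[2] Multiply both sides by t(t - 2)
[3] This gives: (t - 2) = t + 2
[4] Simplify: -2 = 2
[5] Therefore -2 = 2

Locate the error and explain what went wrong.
Step 3: This gives: (t - 2) = t + 2

Step 3 makes a sign error when clearing denominators. Multiplying -2/(t(t - 2)) by t(t - 2) gives -2, not +2. The correct result is (t - 2) = t - 2, which is trivially true, not (t - 2) = t + 2. (Step 1 is a valid identity: 1/(t - 2) - 2/(t(t - 2)) = (t - 2)/(t(t - 2)) = 1/t.)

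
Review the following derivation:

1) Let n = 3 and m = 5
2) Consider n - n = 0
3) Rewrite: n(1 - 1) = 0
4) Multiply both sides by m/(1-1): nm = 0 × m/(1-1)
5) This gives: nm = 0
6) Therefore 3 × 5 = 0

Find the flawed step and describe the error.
Step 4: Multiply both sides by m/(1-1): nm = 0 × m/(1-1)

Step 4 multiplies both sides by m/(1-1). However, 1-1 = 0, so this is multiplication by m/0, which is undefined. We cannot multiply by an undefined expression.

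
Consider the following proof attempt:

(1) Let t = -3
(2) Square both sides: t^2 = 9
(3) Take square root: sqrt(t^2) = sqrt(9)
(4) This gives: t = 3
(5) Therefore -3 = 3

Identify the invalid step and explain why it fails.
Step 4: This gives: t = 3

Step 4 incorrectly states that sqrt(t^2) = t. The correct identity is sqrt(t^2) = |t|. Since t = -3 < 0, we have sqrt(t^2) = |-3| = 3, not t = -3.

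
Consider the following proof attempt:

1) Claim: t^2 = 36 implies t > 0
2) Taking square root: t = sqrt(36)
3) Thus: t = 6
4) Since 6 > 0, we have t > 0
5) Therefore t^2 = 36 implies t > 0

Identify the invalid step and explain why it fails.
Step 2: Taking square root: t = sqrt(36)

Step 2 takes the square root and assumes the positive root only. The equation t^2 = 36 actually has two solutions: t = 6 and t = -6. The proof silently assumes t > 0 without justification, then uses this assumption to conclude t > 0, which is circular. The counterexample t = -6 shows the claim is false.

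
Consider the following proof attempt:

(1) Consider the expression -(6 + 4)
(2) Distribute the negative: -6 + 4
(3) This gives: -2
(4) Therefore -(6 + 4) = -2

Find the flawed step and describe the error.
Step 2: Distribute the negative: -6 + 4

Step 2 incorrectly distributes the negative sign. The correct distribution is -(6 + 4) = -6 - 4 = -10. The negative must be applied to both terms, not just the first. The error treats -(6 + 4) as -6 + 4, which equals -2 instead of -10.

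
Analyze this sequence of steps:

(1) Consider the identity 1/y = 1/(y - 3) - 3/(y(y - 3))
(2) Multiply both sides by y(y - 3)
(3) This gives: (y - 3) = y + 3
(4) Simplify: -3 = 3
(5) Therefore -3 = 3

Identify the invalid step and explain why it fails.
Step 3: This gives: (y - 3) = y + 3

Step 3 makes a sign error when clearing denominators. Multiplying -3/(y(y - 3)) by y(y - 3) gives -3, not +3. The correct result is (y - 3) = y - 3, which is trivially true, not (y - 3) = y + 3. (Step 1 is a valid identity: 1/(y - 3) - 3/(y(y - 3)) = (y - 3)/(y(y - 3)) = 1/y.)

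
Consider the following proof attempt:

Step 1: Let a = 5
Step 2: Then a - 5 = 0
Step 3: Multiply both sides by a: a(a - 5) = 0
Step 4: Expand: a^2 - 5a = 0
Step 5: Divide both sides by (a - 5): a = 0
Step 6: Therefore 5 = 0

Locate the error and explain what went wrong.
Step 5: Divide both sides by (a - 5): a = 0

Step 5 divides both sides by (a - 5). However, since a = 5, we have (a - 5) = 0. Division by zero is undefined, making this step invalid.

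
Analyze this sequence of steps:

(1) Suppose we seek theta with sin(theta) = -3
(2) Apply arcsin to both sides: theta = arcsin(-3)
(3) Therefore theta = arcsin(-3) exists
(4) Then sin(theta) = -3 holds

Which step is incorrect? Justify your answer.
Step 2: Apply arcsin to both sides: theta = arcsin(-3)

Step 2 applies arcsin to -3. However, arcsin(x) is only defined for x in [-1, 1] because sin(theta) can only produce values in that range. Since |-3| > 1, arcsin(-3) is undefined. There is no angle whose sine equals -3.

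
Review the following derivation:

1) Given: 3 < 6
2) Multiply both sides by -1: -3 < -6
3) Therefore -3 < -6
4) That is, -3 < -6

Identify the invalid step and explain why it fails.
Step 2: Multiply both sides by -1: -3 < -6

Step 2 multiplies both sides by -1 but fails to reverse the inequality sign. When multiplying (or dividing) an inequality by a negative number, the direction must be reversed. Since 3 < 6, we should get -3 > -6, i.e., -3 > -6.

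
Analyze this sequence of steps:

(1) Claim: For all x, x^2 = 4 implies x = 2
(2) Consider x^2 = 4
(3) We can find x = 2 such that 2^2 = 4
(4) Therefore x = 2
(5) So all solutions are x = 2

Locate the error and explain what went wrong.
Step 4: Therefore x = 2

Step 4 incorrectly concludes that x = 2 is the only solution. The proof shows that x = 2 is A solution (existence), but does not show it is the ONLY solution (uniqueness). In fact, x = -2 is also a solution since (-2)^2 = 4. Finding one solution doesn't prove there are no others.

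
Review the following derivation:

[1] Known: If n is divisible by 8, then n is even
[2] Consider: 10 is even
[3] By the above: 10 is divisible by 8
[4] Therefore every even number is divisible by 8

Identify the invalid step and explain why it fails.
Step 3: By the above: 10 is divisible by 8

Step 3 commits the fallacy of affirming the consequent. The known fact 'divisible by 8 → even' does NOT imply 'even → divisible by 8'. That would be the converse, which is false. For example, 10 is even but 10 ÷ 8 = 1.25, which is not an integer.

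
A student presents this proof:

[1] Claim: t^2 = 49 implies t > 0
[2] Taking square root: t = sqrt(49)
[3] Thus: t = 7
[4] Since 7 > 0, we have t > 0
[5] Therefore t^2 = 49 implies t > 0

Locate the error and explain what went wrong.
Step 2: Taking square root: t = sqrt(49)

Step 2 takes the square root and assumes the positive root only. The equation t^2 = 49 actually has two solutions: t = 7 and t = -7. The proof silently assumes t > 0 without justification, then uses this assumption to conclude t > 0, which is circular. The counterexample t = -7 shows the claim is false.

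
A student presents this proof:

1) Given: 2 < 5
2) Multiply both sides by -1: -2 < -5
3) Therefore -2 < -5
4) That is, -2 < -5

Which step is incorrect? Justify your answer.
Step 2: Multiply both sides by -1: -2 < -5

Step 2 multiplies both sides by -1 but fails to reverse the inequality sign. When multiplying (or dividing) an inequality by a negative number, the direction must be reversed. Since 2 < 5, we should get -2 > -5, i.e., -2 > -5.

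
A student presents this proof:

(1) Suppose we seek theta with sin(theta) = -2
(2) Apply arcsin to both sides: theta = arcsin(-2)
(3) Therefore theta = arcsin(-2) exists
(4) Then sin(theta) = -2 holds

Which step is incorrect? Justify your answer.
Step 2: Apply arcsin to both sides: theta = arcsin(-2)

Step 2 applies arcsin to -2. However, arcsin(x) is only defined for x in [-1, 1] because sin(theta) can only produce values in that range. Since |-2| > 1, arcsin(-2) is undefined. There is no angle whose sine equals -2.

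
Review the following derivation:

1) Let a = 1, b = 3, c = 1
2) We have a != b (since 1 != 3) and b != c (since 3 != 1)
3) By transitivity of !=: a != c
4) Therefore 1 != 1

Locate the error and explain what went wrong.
Step 3: By transitivity of !=: a != c

Step 3 incorrectly applies transitivity to the '!=' relation. Transitivity states: if a R b and b R c, then a R c. However, '!=' is not transitive. Counterexample: 1 != 3 and 3 != 1, but 1 = 1 (both equal 1). Transitivity holds for relations like <, <=, =, but not for !=.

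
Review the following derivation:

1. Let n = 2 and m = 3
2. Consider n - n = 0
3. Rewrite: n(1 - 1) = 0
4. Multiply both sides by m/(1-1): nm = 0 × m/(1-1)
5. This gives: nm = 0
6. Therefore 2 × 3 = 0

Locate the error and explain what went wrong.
Step 4: Multiply both sides by m/(1-1): nm = 0 × m/(1-1)

Step 4 multiplies both sides by m/(1-1). However, 1-1 = 0, so this is multiplication by m/0, which is undefined. We cannot multiply by an undefined expression.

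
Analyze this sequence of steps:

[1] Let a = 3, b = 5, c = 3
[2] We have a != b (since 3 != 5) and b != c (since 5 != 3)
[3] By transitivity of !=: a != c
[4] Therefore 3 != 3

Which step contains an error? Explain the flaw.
Step 3: By transitivity of !=: a != c

Step 3 incorrectly applies transitivity to the '!=' relation. Transitivity states: if a R b and b R c, then a R c. However, '!=' is not transitive. Counterexample: 3 != 5 and 5 != 3, but 3 = 3 (both equal 3). Transitivity holds for relations like <, <=, =, but not for !=.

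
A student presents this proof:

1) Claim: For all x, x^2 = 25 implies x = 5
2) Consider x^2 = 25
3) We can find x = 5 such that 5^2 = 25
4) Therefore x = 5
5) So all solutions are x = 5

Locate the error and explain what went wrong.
Step 4: Therefore x = 5

Step 4 incorrectly concludes that x = 5 is the only solution. The proof shows that x = 5 is A solution (existence), but does not show it is the ONLY solution (uniqueness). In fact, x = -5 is also a solution since (-5)^2 = 25. Finding one solution doesn't prove there are no others.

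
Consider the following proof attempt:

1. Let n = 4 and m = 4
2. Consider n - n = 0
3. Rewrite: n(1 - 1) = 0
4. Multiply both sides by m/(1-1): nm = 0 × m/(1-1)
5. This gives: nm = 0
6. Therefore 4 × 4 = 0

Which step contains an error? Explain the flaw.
Step 4: Multiply both sides by m/(1-1): nm = 0 × m/(1-1)

Step 4 multiplies both sides by m/(1-1). However, 1-1 = 0, so this is multiplication by m/0, which is undefined. We cannot multiply by an undefined expression.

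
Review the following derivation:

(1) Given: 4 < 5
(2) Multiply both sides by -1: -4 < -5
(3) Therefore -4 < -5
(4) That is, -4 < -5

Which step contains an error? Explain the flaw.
Step 2: Multiply both sides by -1: -4 < -5

Step 2 multiplies both sides by -1 but fails to reverse the inequality sign. When multiplying (or dividing) an inequality by a negative number, the direction must be reversed. Since 4 < 5, we should get -4 > -5, i.e., -4 > -5.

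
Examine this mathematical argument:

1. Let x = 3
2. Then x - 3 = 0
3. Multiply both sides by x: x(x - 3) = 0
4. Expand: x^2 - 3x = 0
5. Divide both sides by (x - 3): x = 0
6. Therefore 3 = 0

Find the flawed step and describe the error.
Step 5: Divide both sides by (x - 3): x = 0

Step 5 divides both sides by (x - 3). However, since x = 3, we have (x - 3) = 0. Division by zero is undefined, making this step invalid.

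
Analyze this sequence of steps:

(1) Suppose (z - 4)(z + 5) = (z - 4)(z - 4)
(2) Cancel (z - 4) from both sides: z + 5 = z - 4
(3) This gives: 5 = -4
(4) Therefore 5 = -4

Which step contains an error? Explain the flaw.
Step 2: Cancel (z - 4) from both sides: z + 5 = z - 4

Step 2 cancels (z - 4) from both sides. This is only valid if (z - 4) ≠ 0, i.e., z ≠ 4. When z = 4, both sides equal zero regardless of the other factors. The correct approach requires considering z = 4 as a separate case.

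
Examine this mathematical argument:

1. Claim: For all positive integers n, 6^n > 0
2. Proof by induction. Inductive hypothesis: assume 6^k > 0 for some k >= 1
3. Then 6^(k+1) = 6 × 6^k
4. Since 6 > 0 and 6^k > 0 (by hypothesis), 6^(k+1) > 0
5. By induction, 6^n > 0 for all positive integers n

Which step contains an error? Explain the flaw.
Step 5: By induction, 6^n > 0 for all positive integers n

Step 5 concludes the proof by induction, but no base case was ever established. A valid induction proof requires: (1) a base case proving 6^1 > 0, and (2) an inductive step showing IF 6^k > 0 THEN 6^(k+1) > 0. Steps 2-4 correctly establish the inductive step, but without the base case the conclusion in step 5 does not follow.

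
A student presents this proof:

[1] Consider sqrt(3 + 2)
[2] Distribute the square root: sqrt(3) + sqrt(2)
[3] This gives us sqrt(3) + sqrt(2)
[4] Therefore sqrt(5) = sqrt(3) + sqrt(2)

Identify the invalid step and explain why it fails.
Step 2: Distribute the square root: sqrt(3) + sqrt(2)

Step 2 incorrectly 'distributes' the square root over addition. The square root function does not distribute: sqrt(a + b) ≠ sqrt(a) + sqrt(b). In fact, sqrt(3 + 2) = sqrt(5) ≈ 2.2361, while sqrt(3) + sqrt(2) ≈ 3.1463.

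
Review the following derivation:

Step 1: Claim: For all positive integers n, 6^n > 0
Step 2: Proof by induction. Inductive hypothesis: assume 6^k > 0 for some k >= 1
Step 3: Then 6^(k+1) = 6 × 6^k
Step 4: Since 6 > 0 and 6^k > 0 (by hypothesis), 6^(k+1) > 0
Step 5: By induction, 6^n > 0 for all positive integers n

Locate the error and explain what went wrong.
Step 5: By induction, 6^n > 0 for all positive integers n

Step 5 concludes the proof by induction, but no base case was ever established. A valid induction proof requires: (1) a base case proving 6^1 > 0, and (2) an inductive step showing IF 6^k > 0 THEN 6^(k+1) > 0. Steps 2-4 correctly establish the inductive step, but without the base case the conclusion in step 5 does not follow.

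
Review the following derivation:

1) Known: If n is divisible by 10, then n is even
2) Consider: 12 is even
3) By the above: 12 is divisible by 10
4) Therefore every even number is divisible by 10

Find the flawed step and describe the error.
Step 3: By the above: 12 is divisible by 10

Step 3 commits the fallacy of affirming the consequent. The known fact 'divisible by 10 → even' does NOT imply 'even → divisible by 10'. That would be the converse, which is false. For example, 12 is even but 12 ÷ 10 = 1.20, which is not an integer.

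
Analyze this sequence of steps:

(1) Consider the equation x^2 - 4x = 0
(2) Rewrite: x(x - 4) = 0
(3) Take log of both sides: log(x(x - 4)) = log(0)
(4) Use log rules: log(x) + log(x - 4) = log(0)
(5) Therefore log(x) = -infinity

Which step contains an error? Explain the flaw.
Step 3: Take log of both sides: log(x(x - 4)) = log(0)

Step 3 takes the logarithm of both sides, resulting in log(0) on the right side. The logarithm is only defined for positive numbers; log(0) is undefined (approaches negative infinity). This operation is invalid.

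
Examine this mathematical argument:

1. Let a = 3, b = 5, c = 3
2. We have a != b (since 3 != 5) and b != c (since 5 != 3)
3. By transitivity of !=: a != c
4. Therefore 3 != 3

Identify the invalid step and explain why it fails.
Step 3: By transitivity of !=: a != c

Step 3 incorrectly applies transitivity to the '!=' relation. Transitivity states: if a R b and b R c, then a R c. However, '!=' is not transitive. Counterexample: 3 != 5 and 5 != 3, but 3 = 3 (both equal 3). Transitivity holds for relations like <, <=, =, but not for !=.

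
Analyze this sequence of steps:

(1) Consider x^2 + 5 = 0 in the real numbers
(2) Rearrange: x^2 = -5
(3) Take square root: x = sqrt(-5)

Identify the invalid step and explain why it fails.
Step 3: Take square root: x = sqrt(-5)

Step 3 takes the square root of -5, which is negative. In the real number system, the square root of a negative number is undefined. The equation x^2 + 5 = 0 has no real solutions. Square roots of negative numbers only exist in the complex numbers.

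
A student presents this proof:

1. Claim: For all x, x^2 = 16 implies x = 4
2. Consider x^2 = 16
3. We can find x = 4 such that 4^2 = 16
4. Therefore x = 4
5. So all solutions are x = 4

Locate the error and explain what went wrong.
Step 4: Therefore x = 4

Step 4 incorrectly concludes that x = 4 is the only solution. The proof shows that x = 4 is A solution (existence), but does not show it is the ONLY solution (uniqueness). In fact, x = -4 is also a solution since (-4)^2 = 16. Finding one solution doesn't prove there are no others.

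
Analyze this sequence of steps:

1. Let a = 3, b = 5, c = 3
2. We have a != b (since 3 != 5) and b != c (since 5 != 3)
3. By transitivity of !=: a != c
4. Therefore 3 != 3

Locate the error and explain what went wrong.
Step 3: By transitivity of !=: a != c

Step 3 incorrectly applies transitivity to the '!=' relation. Transitivity states: if a R b and b R c, then a R c. However, '!=' is not transitive. Counterexample: 3 != 5 and 5 != 3, but 3 = 3 (both equal 3). Transitivity holds for relations like <, <=, =, but not for !=.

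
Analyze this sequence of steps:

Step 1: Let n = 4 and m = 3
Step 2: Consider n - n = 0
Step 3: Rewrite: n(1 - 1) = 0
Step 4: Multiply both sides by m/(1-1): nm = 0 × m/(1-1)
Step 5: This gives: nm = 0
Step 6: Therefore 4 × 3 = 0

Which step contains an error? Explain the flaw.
Step 4: Multiply both sides by m/(1-1): nm = 0 × m/(1-1)

Step 4 multiplies both sides by m/(1-1). However, 1-1 = 0, so this is multiplication by m/0, which is undefined. We cannot multiply by an undefined expression.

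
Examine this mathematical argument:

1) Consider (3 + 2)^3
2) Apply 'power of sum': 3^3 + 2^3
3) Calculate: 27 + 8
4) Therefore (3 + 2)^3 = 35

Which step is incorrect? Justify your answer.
Step 2: Apply 'power of sum': 3^3 + 2^3

Step 2 incorrectly applies a non-existent rule '(a+b)^n = a^n + b^n'. This is false in general. The correct expansion uses the binomial theorem. The actual value is (3 + 2)^3 = 5^3 = 125, not 35.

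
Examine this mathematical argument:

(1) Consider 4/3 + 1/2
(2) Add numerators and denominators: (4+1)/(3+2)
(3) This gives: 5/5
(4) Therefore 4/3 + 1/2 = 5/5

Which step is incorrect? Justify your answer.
Step 2: Add numerators and denominators: (4+1)/(3+2)

Step 2 incorrectly adds fractions by separately adding numerators and denominators. This is wrong. The correct method requires a common denominator: 4/3 + 1/2 = (4×2 + 1×3)/(3×2) = 11/6 = 11/6. The method used gives 5/5, which is different.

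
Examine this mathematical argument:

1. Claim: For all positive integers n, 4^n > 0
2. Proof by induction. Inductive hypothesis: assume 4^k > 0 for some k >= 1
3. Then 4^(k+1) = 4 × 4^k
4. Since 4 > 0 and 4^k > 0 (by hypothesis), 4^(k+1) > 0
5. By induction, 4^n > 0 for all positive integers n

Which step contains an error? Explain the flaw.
Step 5: By induction, 4^n > 0 for all positive integers n

Step 5 concludes the proof by induction, but no base case was ever established. A valid induction proof requires: (1) a base case proving 4^1 > 0, and (2) an inductive step showing IF 4^k > 0 THEN 4^(k+1) > 0. Steps 2-4 correctly establish the inductive step, but without the base case the conclusion in step 5 does not follow.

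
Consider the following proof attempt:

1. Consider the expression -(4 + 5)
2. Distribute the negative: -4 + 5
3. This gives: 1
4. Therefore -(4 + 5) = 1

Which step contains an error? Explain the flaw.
Step 2: Distribute the negative: -4 + 5

Step 2 incorrectly distributes the negative sign. The correct distribution is -(4 + 5) = -4 - 5 = -9. The negative must be applied to both terms, not just the first. The error treats -(4 + 5) as -4 + 5, which equals 1 instead of -9.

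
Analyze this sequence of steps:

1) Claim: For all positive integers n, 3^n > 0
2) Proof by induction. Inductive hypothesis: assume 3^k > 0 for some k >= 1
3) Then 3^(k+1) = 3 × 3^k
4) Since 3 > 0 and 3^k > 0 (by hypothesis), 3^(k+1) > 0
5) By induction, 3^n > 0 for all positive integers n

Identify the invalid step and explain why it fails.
Step 5: By induction, 3^n > 0 for all positive integers n

Step 5 concludes the proof by induction, but no base case was ever established. A valid induction proof requires: (1) a base case proving 3^1 > 0, and (2) an inductive step showing IF 3^k > 0 THEN 3^(k+1) > 0. Steps 2-4 correctly establish the inductive step, but without the base case the conclusion in step 5 does not follow.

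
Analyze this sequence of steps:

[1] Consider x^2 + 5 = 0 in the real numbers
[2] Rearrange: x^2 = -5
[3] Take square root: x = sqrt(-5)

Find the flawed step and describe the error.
Step 3: Take square root: x = sqrt(-5)

Step 3 takes the square root of -5, which is negative. In the real number system, the square root of a negative number is undefined. The equation x^2 + 5 = 0 has no real solutions. Square roots of negative numbers only exist in the complex numbers.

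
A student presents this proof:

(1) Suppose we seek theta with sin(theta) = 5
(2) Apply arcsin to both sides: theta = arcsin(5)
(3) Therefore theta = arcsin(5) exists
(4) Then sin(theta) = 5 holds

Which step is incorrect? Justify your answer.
Step 2: Apply arcsin to both sides: theta = arcsin(5)

Step 2 applies arcsin to 5. However, arcsin(x) is only defined for x in [-1, 1] because sin(theta) can only produce values in that range. Since |5| > 1, arcsin(5) is undefined. There is no angle whose sine equals 5.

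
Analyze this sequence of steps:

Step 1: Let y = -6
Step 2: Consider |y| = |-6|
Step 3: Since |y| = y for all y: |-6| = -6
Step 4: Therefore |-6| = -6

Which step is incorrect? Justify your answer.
Step 3: Since |y| = y for all y: |-6| = -6

Step 3 incorrectly states that |y| = y for all y. The correct definition is |y| = y when y >= 0, and |y| = -y when y < 0. Since -6 < 0, we have |-6| = -(-6) = 6, not -6.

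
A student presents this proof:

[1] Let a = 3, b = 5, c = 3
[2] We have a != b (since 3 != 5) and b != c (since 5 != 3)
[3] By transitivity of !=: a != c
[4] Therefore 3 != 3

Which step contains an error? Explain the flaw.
Step 3: By transitivity of !=: a != c

Step 3 incorrectly applies transitivity to the '!=' relation. Transitivity states: if a R b and b R c, then a R c. However, '!=' is not transitive. Counterexample: 3 != 5 and 5 != 3, but 3 = 3 (both equal 3). Transitivity holds for relations like <, <=, =, but not for !=.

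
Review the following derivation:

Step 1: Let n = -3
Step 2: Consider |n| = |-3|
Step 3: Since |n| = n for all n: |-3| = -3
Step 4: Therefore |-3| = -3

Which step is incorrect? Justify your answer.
Step 3: Since |n| = n for all n: |-3| = -3

Step 3 incorrectly states that |n| = n for all n. The correct definition is |n| = n when n >= 0, and |n| = -n when n < 0. Since -3 < 0, we have |-3| = -(-3) = 3, not -3.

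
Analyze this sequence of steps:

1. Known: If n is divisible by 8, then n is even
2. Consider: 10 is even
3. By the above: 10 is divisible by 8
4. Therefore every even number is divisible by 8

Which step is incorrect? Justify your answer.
Step 3: By the above: 10 is divisible by 8

Step 3 commits the fallacy of affirming the consequent. The known fact 'divisible by 8 → even' does NOT imply 'even → divisible by 8'. That would be the converse, which is false. For example, 10 is even but 10 ÷ 8 = 1.25, which is not an integer.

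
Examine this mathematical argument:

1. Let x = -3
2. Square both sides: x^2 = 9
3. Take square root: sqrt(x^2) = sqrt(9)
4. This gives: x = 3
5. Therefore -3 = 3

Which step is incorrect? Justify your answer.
Step 4: This gives: x = 3

Step 4 incorrectly states that sqrt(x^2) = x. The correct identity is sqrt(x^2) = |x|. Since x = -3 < 0, we have sqrt(x^2) = |-3| = 3, not x = -3.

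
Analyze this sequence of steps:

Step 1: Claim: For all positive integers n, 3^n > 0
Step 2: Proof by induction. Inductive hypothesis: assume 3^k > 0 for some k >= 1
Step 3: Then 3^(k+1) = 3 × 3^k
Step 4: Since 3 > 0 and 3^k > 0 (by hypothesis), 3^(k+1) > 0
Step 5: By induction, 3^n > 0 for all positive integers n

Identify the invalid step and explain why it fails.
Step 5: By induction, 3^n > 0 for all positive integers n

Step 5 concludes the proof by induction, but no base case was ever established. A valid induction proof requires: (1) a base case proving 3^1 > 0, and (2) an inductive step showing IF 3^k > 0 THEN 3^(k+1) > 0. Steps 2-4 correctly establish the inductive step, but without the base case the conclusion in step 5 does not follow.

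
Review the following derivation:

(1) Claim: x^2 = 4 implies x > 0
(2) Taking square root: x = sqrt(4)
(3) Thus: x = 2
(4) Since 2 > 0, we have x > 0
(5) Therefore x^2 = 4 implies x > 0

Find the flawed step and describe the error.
Step 2: Taking square root: x = sqrt(4)

Step 2 takes the square root and assumes the positive root only. The equation x^2 = 4 actually has two solutions: x = 2 and x = -2. The proof silently assumes x > 0 without justification, then uses this assumption to conclude x > 0, which is circular. The counterexample x = -2 shows the claim is false.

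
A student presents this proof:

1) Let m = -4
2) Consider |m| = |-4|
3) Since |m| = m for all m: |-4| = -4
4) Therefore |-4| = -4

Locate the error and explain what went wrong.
Step 3: Since |m| = m for all m: |-4| = -4

Step 3 incorrectly states that |m| = m for all m. The correct definition is |m| = m when m >= 0, and |m| = -m when m < 0. Since -4 < 0, we have |-4| = -(-4) = 4, not -4.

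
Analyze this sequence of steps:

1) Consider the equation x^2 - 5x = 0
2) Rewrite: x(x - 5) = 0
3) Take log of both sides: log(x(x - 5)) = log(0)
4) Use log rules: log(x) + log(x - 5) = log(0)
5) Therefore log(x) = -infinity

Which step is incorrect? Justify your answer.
Step 3: Take log of both sides: log(x(x - 5)) = log(0)

Step 3 takes the logarithm of both sides, resulting in log(0) on the right side. The logarithm is only defined for positive numbers; log(0) is undefined (approaches negative infinity). This operation is invalid.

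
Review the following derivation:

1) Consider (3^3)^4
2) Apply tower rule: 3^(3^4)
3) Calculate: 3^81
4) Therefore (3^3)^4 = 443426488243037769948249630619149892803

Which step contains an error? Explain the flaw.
Step 2: Apply tower rule: 3^(3^4)

Step 2 incorrectly states that (a^b)^c = a^(b^c). The correct rule is (a^b)^c = a^(b×c). The actual value is (3^3)^4 = 3^12 = 531441, not 3^81 = 443426488243037769948249630619149892803.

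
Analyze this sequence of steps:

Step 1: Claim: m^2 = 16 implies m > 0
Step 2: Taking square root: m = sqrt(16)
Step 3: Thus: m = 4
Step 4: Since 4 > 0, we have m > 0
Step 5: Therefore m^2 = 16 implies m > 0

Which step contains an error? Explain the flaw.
Step 2: Taking square root: m = sqrt(16)

Step 2 takes the square root and assumes the positive root only. The equation m^2 = 16 actually has two solutions: m = 4 and m = -4. The proof silently assumes m > 0 without justification, then uses this assumption to conclude m > 0, which is circular. The counterexample m = -4 shows the claim is false.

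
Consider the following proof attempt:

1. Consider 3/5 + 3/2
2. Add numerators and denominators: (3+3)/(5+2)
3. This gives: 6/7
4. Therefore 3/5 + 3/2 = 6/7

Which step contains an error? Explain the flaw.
Step 2: Add numerators and denominators: (3+3)/(5+2)

Step 2 incorrectly adds fractions by separately adding numerators and denominators. This is wrong. The correct method requires a common denominator: 3/5 + 3/2 = (3×2 + 3×5)/(5×2) = 21/10 = 21/10. The method used gives 6/7, which is different.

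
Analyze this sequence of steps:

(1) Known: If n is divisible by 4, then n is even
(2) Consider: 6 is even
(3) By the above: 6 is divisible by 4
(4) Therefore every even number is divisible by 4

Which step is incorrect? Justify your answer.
Step 3: By the above: 6 is divisible by 4

Step 3 commits the fallacy of affirming the consequent. The known fact 'divisible by 4 → even' does NOT imply 'even → divisible by 4'. That would be the converse, which is false. For example, 6 is even but 6 ÷ 4 = 1.50, which is not an integer.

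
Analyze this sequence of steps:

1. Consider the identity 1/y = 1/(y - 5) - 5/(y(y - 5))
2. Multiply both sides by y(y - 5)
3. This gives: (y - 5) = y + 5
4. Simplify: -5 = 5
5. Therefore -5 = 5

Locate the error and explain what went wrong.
Step 3: This gives: (y - 5) = y + 5

Step 3 makes a sign error when clearing denominators. Multiplying -5/(y(y - 5)) by y(y - 5) gives -5, not +5. The correct result is (y - 5) = y - 5, which is trivially true, not (y - 5) = y + 5. (Step 1 is a valid identity: 1/(y - 5) - 5/(y(y - 5)) = (y - 5)/(y(y - 5)) = 1/y.)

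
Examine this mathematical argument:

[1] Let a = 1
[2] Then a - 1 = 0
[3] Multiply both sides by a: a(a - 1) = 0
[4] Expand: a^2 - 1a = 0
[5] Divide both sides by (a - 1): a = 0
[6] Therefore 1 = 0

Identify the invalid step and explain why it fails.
Step 5: Divide both sides by (a - 1): a = 0

Step 5 divides both sides by (a - 1). However, since a = 1, we have (a - 1) = 0. Division by zero is undefined, making this step invalid.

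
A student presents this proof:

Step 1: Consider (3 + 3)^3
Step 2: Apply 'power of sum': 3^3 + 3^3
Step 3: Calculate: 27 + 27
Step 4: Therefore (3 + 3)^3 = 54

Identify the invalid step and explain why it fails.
Step 2: Apply 'power of sum': 3^3 + 3^3

Step 2 incorrectly applies a non-existent rule '(a+b)^n = a^n + b^n'. This is false in general. The correct expansion uses the binomial theorem. The actual value is (3 + 3)^3 = 6^3 = 216, not 54.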